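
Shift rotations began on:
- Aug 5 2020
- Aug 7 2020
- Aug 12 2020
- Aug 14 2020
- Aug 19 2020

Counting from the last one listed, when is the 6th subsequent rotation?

Every event lands on a Wednesday or Friday (gaps cycle 2, 5, 2, 5).
So the schedule is: every Wednesday and Friday.
Next Friday: Aug 21 2020.
Next Wednesday: Aug 26 2020.
The following Friday is Aug 28 2020.
Next Wednesday: Sep 2 2020.
The following Friday is Sep 4 2020.
The following Wednesday is Sep 9 2020.

Sep 9 2020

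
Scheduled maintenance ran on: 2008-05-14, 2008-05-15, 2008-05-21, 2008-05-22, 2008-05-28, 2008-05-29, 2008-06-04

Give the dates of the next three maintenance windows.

2008-06-05, 2008-06-11, 2008-06-12

Gaps: 1, 6, 1, 6, 1, 6 days — not constant, but cyclic with period 2.
The events fall on every Wednesday and Thursday.
Next Thursday: 2008-06-05.
The following Wednesday is 2008-06-11.
The following Thursday is 2008-06-12.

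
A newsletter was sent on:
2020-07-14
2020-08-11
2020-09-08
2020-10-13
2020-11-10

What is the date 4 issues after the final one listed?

2021-03-09

Gaps: 28, 28, 35, 28 days — a mix of 28 and 35. Every date is a Tuesday.
Each is the 2nd Tuesday of its month.
2nd Tuesday of December 2020: 2020-12-08.
2nd Tuesday of January 2021: 2021-01-12.
February 2021 — 2nd Tuesday is 2021-02-09.
March 2021 — 2nd Tuesday is 2021-03-09.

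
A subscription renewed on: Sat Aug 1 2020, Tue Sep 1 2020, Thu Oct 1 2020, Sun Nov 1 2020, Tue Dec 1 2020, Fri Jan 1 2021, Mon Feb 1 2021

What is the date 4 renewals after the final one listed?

Tue Jun 1 2021

Each date is the 1st; the gaps (31, 30, 31, 30, 31, 31) track the month lengths.
The rule is the 1st of each month.
March 2021: Mon Mar 1 2021.
April 2021: Thu Apr 1 2021.
Next: May 2021 → Sat May 1 2021.
Next: June 2021 → Tue Jun 1 2021.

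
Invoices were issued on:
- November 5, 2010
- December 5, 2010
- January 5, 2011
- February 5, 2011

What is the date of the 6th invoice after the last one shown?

August 5, 2011

Gaps: 30, 31, 31 days — not constant. Every event is on the 5th of the month.
Pattern: the 5th of each month.
Next: March 2011 → March 5, 2011.
April 2011: April 5, 2011.
Next: May 2011 → May 5, 2011.
Next: June 2011 → June 5, 2011.
Next: July 2011 → July 5, 2011.
Next: August 2011 → August 5, 2011.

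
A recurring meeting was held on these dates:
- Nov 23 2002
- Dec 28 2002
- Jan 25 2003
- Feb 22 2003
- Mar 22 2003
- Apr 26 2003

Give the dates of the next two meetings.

May 24 2003, Jun 28 2003

Gaps: 35, 28, 28, 28, 35 days — a mix of 28 and 35. Every date is a Saturday.
Each is the 4th Saturday of its month.
May 2003 — 4th Saturday is May 24 2003.
June 2003 — 4th Saturday is Jun 28 2003.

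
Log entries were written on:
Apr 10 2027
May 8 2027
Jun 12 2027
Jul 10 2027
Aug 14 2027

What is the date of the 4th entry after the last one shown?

All dates are Saturdays, 28, 35, 28, 35 days apart.
Specifically, the 2nd Saturday of each month.
September 2027 — 2nd Saturday is Sep 11 2027.
2nd Saturday of October 2027: Oct 9 2027.
2nd Saturday of November 2027: Nov 13 2027.
December 2027 — 2nd Saturday is Dec 11 2027.

Dec 11 2027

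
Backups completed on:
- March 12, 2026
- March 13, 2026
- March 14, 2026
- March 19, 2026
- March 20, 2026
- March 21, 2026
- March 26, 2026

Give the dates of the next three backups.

Gaps: 1, 1, 5, 1, 1, 5 days — not constant, but cyclic with period 3.
The events fall on every Thursday, Friday and Saturday.
The following Friday is March 27, 2026.
The following Saturday is March 28, 2026.
The following Thursday is April 2, 2026.

March 27, 2026; March 28, 2026; April 2, 2026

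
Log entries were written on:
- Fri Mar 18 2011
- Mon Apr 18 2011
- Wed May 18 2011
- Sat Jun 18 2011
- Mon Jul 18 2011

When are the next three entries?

The day-of-month is always 18 (31, 30, 31, 30 days between events).
So this recurs on the 18th of each month.
Next: August 2011 → Thu Aug 18 2011.
Next: September 2011 → Sun Sep 18 2011.
October 2011: Tue Oct 18 2011.

Thu Aug 18 2011, Sun Sep 18 2011, Tue Oct 18 2011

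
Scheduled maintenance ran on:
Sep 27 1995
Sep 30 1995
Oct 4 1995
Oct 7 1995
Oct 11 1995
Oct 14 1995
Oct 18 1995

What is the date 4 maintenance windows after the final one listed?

Every event lands on a Wednesday or Saturday (gaps cycle 3, 4, 3, 4, 3, 4).
So the schedule is: every Wednesday and Saturday.
The following Saturday is Oct 21 1995.
Next Wednesday: Oct 25 1995.
Next Saturday: Oct 28 1995.
Next Wednesday: Nov 1 1995.

Nov 1 1995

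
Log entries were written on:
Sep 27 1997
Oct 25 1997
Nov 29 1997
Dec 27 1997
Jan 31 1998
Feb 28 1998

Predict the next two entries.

Mar 28 1998, Apr 25 1998

All Saturdays; the gaps (28, 35, 28, 35, 28) vary with month length.
This is the last Saturday of each month.
March 1998 ends with Saturday Mar 28 1998.
April 1998 ends with Saturday Apr 25 1998.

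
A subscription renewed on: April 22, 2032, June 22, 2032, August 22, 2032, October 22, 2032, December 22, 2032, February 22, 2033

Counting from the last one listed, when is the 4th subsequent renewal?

October 22, 2033

The day-of-month is always 22 (61, 61, 61, 61, 62 days between events).
So this recurs on the 22nd of every 2 months.
Next: April 2033 → April 22, 2033.
Next: June 2033 → June 22, 2033.
August 2033: August 22, 2033.
October 2033: October 22, 2033.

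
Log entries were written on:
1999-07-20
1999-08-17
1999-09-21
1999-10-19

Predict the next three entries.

1999-11-16, 1999-12-21, 2000-01-18

These are Tuesdays at 28- or 35-day spacing (28, 35, 28).
The pattern: 3rd Tuesday of the month.
3rd Tuesday of November 1999: 1999-11-16.
December 1999 — 3rd Tuesday is 1999-12-21.
January 2000 — 3rd Tuesday is 2000-01-18.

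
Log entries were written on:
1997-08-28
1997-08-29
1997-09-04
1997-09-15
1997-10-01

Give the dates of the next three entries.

Intervals are 1, 6, 11, 16 days — an arithmetic progression with common difference 5.
Next gap: 21 days. 1997-10-01 + 21 days = 1997-10-22.
Next gap: 26 days. 1997-10-22 + 26 days = 1997-11-17.
Next gap: 31 days. 1997-11-17 + 31 days = 1997-12-18.

1997-10-22, 1997-11-17, 1997-12-18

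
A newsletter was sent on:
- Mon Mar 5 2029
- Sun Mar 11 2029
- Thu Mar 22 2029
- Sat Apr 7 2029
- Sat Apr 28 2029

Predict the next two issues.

Gaps: 6, 11, 16, 21 days — each gap is 5 larger than the previous one.
Next gap: 26 days. Sat Apr 28 2029 + 26 days = Thu May 24 2029.
Next gap: 31 days. Thu May 24 2029 + 31 days = Sun Jun 24 2029.

Thu May 24 2029, Sun Jun 24 2029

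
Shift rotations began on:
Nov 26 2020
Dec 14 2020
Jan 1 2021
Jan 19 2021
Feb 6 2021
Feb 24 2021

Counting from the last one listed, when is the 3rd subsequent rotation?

Apr 19 2021

Gaps between consecutive events: 18, 18, 18, 18, 18 days — a constant 18-day interval.
Feb 24 2021 + 18 days = Mar 14 2021.
Mar 14 2021 + 18 days = Apr 1 2021.
Apr 1 2021 + 18 days = Apr 19 2021.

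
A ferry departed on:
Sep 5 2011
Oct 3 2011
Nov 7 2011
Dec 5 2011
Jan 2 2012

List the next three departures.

These are Mondays at 28- or 35-day spacing (28, 35, 28, 28).
The pattern: 1st Monday of the month.
1st Monday of February 2012: Feb 6 2012.
March 2012 — 1st Monday is Mar 5 2012.
April 2012 — 1st Monday is Apr 2 2012.

Feb 6 2012, Mar 5 2012, Apr 2 2012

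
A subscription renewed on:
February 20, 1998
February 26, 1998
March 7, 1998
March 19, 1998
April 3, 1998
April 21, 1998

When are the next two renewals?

Gaps: 6, 9, 12, 15, 18 days — each gap is 3 larger than the previous one.
Next gap: 21 days. April 21, 1998 + 21 days = May 12, 1998.
Next gap: 24 days. May 12, 1998 + 24 days = June 5, 1998.

May 12, 1998; June 5, 1998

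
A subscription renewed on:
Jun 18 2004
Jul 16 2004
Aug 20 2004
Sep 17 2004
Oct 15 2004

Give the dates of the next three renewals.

These are Fridays at 28- or 35-day spacing (28, 35, 28, 28).
The pattern: 3rd Friday of the month.
November 2004 — 3rd Friday is Nov 19 2004.
December 2004 — 3rd Friday is Dec 17 2004.
January 2005 — 3rd Friday is Jan 21 2005.

Nov 19 2004, Dec 17 2004, Jan 21 2005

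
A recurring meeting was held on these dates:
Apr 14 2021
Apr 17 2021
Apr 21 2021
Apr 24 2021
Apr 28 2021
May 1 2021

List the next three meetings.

The gap pattern 3, 4, 3, 4, 3 repeats every 2 events.
These are the Wednesdays and Saturdays of each week.
Next Wednesday: May 5 2021.
The following Saturday is May 8 2021.
Next Wednesday: May 12 2021.

May 5 2021, May 8 2021, May 12 2021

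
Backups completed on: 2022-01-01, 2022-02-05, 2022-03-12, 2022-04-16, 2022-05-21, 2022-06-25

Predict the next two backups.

2022-07-30, 2022-09-03

Gaps between consecutive events: 35, 35, 35, 35, 35 days — a constant 35-day interval.
2022-06-25 + 35 days = 2022-07-30.
2022-07-30 + 35 days = 2022-09-03.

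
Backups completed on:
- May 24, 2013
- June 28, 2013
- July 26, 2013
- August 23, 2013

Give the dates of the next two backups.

September 27, 2013; October 25, 2013

These are Fridays at 28- or 35-day spacing (35, 28, 28).
The pattern: 4th Friday of the month.
4th Friday of September 2013: September 27, 2013.
October 2013 — 4th Friday is October 25, 2013.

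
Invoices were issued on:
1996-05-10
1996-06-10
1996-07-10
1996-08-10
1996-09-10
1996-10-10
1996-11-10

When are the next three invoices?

1996-12-10, 1997-01-10, 1997-02-10

Gaps: 31, 30, 31, 31, 30, 31 days — not constant. Every event is on the 10th of the month.
Pattern: the 10th of each month.
Next: December 1996 → 1996-12-10.
Next: January 1997 → 1997-01-10.
February 1997: 1997-02-10.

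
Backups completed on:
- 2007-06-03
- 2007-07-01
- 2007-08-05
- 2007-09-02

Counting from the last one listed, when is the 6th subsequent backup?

2008-03-02

Gaps: 28, 35, 28 days — a mix of 28 and 35. Every date is a Sunday.
Each is the 1st Sunday of its month.
1st Sunday of October 2007: 2007-10-07.
1st Sunday of November 2007: 2007-11-04.
1st Sunday of December 2007: 2007-12-02.
1st Sunday of January 2008: 2008-01-06.
1st Sunday of February 2008: 2008-02-03.
March 2008 — 1st Sunday is 2008-03-02.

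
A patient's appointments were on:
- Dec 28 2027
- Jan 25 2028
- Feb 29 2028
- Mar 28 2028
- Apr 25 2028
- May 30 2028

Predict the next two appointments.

Jun 27 2028, Jul 25 2028

These are Tuesdays with 28, 35, 28, 28, 35-day gaps.
Each is the final Tuesday of its month — Feb 29 2028 is past the 28th, so '4th Tuesday' doesn't fit.
Last Tuesday of June 2028: Jun 27 2028.
July 2028 ends with Tuesday Jul 25 2028.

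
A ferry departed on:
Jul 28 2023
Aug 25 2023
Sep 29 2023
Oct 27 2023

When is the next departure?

These are Fridays with 28, 35, 28-day gaps.
Each is the final Friday of its month — Sep 29 2023 is past the 28th, so '4th Friday' doesn't fit.
November 2023 ends with Friday Nov 24 2023.

Nov 24 2023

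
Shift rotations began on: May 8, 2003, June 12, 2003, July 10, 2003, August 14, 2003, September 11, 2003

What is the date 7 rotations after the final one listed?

April 8, 2004

These are Thursdays at 28- or 35-day spacing (35, 28, 35, 28).
The pattern: 2nd Thursday of the month.
2nd Thursday of October 2003: October 9, 2003.
November 2003 — 2nd Thursday is November 13, 2003.
2nd Thursday of December 2003: December 11, 2003.
2nd Thursday of January 2004: January 8, 2004.
February 2004 — 2nd Thursday is February 12, 2004.
March 2004 — 2nd Thursday is March 11, 2004.
April 2004 — 2nd Thursday is April 8, 2004.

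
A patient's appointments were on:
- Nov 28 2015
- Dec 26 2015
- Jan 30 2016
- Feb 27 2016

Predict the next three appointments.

Every date is a Saturday; gaps 28, 35, 28 days.
Each is the last Saturday of its month (at least one falls on the 29th or later, ruling out '4th Saturday').
Last Saturday of March 2016: Mar 26 2016.
April 2016 ends with Saturday Apr 30 2016.
Last Saturday of May 2016: May 28 2016.

Mar 26 2016, Apr 30 2016, May 28 2016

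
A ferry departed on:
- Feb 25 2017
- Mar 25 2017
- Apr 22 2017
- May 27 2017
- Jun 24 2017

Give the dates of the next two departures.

Jul 22 2017, Aug 26 2017

All dates are Saturdays, 28, 28, 35, 28 days apart.
Specifically, the 4th Saturday of each month.
4th Saturday of July 2017: Jul 22 2017.
August 2017 — 4th Saturday is Aug 26 2017.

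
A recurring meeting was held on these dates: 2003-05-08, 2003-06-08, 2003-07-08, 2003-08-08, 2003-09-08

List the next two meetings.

Gaps: 31, 30, 31, 31 days — not constant. Every event is on the 8th of the month.
Pattern: the 8th of each month.
October 2003: 2003-10-08.
Next: November 2003 → 2003-11-08.

2003-10-08, 2003-11-08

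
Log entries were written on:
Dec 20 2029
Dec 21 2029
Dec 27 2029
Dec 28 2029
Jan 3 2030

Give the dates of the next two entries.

Every event lands on a Thursday or Friday (gaps cycle 1, 6, 1, 6).
So the schedule is: every Thursday and Friday.
Next Friday: Jan 4 2030.
Next Thursday: Jan 10 2030.

Jan 4 2030, Jan 10 2030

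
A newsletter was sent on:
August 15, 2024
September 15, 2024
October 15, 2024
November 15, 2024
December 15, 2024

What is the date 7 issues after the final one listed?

July 15, 2025

Gaps: 31, 30, 31, 30 days — not constant. Every event is on the 15th of the month.
Pattern: the 15th of each month.
Next: January 2025 → January 15, 2025.
February 2025: February 15, 2025.
March 2025: March 15, 2025.
April 2025: April 15, 2025.
Next: May 2025 → May 15, 2025.
June 2025: June 15, 2025.
Next: July 2025 → July 15, 2025.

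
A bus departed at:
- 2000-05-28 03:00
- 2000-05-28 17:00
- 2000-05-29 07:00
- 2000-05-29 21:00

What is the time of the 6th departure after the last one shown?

Gaps: 14, 14, 14 hours — each event is 14 hours after the previous one.
2000-05-29 21:00 + 14 h = 2000-05-30 11:00.
2000-05-30 11:00 + 14 h = 2000-05-31 01:00.
2000-05-31 01:00 + 14 h = 2000-05-31 15:00.
2000-05-31 15:00 + 14 h = 2000-06-01 05:00.
2000-06-01 05:00 + 14 h = 2000-06-01 19:00.
2000-06-01 19:00 + 14 h = 2000-06-02 09:00.

2000-06-02 09:00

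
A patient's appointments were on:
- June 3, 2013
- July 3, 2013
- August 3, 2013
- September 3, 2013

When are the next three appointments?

October 3, 2013; November 3, 2013; December 3, 2013

The day-of-month is always 3 (30, 31, 31 days between events).
So this recurs on the 3rd of each month.
Next: October 2013 → October 3, 2013.
Next: November 2013 → November 3, 2013.
Next: December 2013 → December 3, 2013.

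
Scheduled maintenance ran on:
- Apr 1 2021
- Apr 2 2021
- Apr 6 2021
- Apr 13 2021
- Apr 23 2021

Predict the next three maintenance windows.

May 6 2021, May 22 2021, Jun 10 2021

Intervals are 1, 4, 7, 10 days — an arithmetic progression with common difference 3.
Next gap: 13 days. Apr 23 2021 + 13 days = May 6 2021.
Next gap: 16 days. May 6 2021 + 16 days = May 22 2021.
Next gap: 19 days. May 22 2021 + 19 days = Jun 10 2021.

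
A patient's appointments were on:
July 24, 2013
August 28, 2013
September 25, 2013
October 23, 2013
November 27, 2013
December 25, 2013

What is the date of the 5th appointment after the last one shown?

All dates are Wednesdays, 35, 28, 28, 35, 28 days apart.
Specifically, the 4th Wednesday of each month.
4th Wednesday of January 2014: January 22, 2014.
February 2014 — 4th Wednesday is February 26, 2014.
4th Wednesday of March 2014: March 26, 2014.
April 2014 — 4th Wednesday is April 23, 2014.
4th Wednesday of May 2014: May 28, 2014.

May 28, 2014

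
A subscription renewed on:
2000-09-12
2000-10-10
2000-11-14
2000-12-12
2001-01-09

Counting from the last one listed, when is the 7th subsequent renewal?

These are Tuesdays at 28- or 35-day spacing (28, 35, 28, 28).
The pattern: 2nd Tuesday of the month.
February 2001 — 2nd Tuesday is 2001-02-13.
March 2001 — 2nd Tuesday is 2001-03-13.
2nd Tuesday of April 2001: 2001-04-10.
2nd Tuesday of May 2001: 2001-05-08.
2nd Tuesday of June 2001: 2001-06-12.
2nd Tuesday of July 2001: 2001-07-10.
August 2001 — 2nd Tuesday is 2001-08-14.

2001-08-14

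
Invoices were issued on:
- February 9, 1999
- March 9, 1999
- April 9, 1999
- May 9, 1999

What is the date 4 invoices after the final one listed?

September 9, 1999

The day-of-month is always 9 (28, 31, 30 days between events).
So this recurs on the 9th of each month.
Next: June 1999 → June 9, 1999.
July 1999: July 9, 1999.
Next: August 1999 → August 9, 1999.
September 1999: September 9, 1999.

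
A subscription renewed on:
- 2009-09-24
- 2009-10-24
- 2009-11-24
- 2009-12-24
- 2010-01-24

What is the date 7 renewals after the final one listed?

Each date is the 24th; the gaps (30, 31, 30, 31) track the month lengths.
The rule is the 24th of each month.
February 2010: 2010-02-24.
March 2010: 2010-03-24.
Next: April 2010 → 2010-04-24.
May 2010: 2010-05-24.
June 2010: 2010-06-24.
July 2010: 2010-07-24.
Next: August 2010 → 2010-08-24.

2010-08-24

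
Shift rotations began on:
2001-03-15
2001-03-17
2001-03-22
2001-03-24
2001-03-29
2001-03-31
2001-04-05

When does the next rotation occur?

Every event lands on a Thursday or Saturday (gaps cycle 2, 5, 2, 5, 2, 5).
So the schedule is: every Thursday and Saturday.
The following Saturday is 2001-04-07.

2001-04-07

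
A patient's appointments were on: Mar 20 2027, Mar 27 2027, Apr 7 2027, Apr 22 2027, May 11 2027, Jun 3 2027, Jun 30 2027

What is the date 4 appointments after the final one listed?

Nov 25 2027

The spacing grows by 4 each time: 7, 11, 15, 19, 23, 27 days.
Next gap: 31 days. Jun 30 2027 + 31 days = Jul 31 2027.
Next gap: 35 days. Jul 31 2027 + 35 days = Sep 4 2027.
Next gap: 39 days. Sep 4 2027 + 39 days = Oct 13 2027.
Next gap: 43 days. Oct 13 2027 + 43 days = Nov 25 2027.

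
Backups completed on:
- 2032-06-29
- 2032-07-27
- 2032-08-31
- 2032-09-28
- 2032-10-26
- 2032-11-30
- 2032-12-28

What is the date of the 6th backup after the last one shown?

All Tuesdays; the gaps (28, 35, 28, 28, 35, 28) vary with month length.
This is the last Tuesday of each month.
Last Tuesday of January 2033: 2033-01-25.
Last Tuesday of February 2033: 2033-02-22.
March 2033 ends with Tuesday 2033-03-29.
April 2033 ends with Tuesday 2033-04-26.
May 2033 ends with Tuesday 2033-05-31.
Last Tuesday of June 2033: 2033-06-28.

2033-06-28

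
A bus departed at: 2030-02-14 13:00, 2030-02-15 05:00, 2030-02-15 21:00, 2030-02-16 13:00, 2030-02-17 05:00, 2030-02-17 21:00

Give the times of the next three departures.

2030-02-18 13:00, 2030-02-19 05:00, 2030-02-19 21:00

Spacing: 16, 16, 16, 16, 16 h — constant 16 h.
2030-02-17 21:00 + 16 h = 2030-02-18 13:00.
2030-02-18 13:00 + 16 h = 2030-02-19 05:00.
2030-02-19 05:00 + 16 h = 2030-02-19 21:00.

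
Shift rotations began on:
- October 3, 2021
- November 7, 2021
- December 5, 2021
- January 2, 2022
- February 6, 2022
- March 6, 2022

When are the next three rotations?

These are Sundays at 28- or 35-day spacing (35, 28, 28, 35, 28).
The pattern: 1st Sunday of the month.
1st Sunday of April 2022: April 3, 2022.
1st Sunday of May 2022: May 1, 2022.
June 2022 — 1st Sunday is June 5, 2022.

April 3, 2022; May 1, 2022; June 5, 2022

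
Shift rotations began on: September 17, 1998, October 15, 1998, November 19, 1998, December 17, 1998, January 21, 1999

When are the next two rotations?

These are Thursdays at 28- or 35-day spacing (28, 35, 28, 35).
The pattern: 3rd Thursday of the month.
3rd Thursday of February 1999: February 18, 1999.
3rd Thursday of March 1999: March 18, 1999.

February 18, 1999; March 18, 1999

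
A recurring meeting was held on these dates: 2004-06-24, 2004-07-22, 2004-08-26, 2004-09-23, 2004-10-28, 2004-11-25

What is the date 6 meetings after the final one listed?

2005-05-26

All dates are Thursdays, 28, 35, 28, 35, 28 days apart.
Specifically, the 4th Thursday of each month.
December 2004 — 4th Thursday is 2004-12-23.
4th Thursday of January 2005: 2005-01-27.
4th Thursday of February 2005: 2005-02-24.
March 2005 — 4th Thursday is 2005-03-24.
4th Thursday of April 2005: 2005-04-28.
May 2005 — 4th Thursday is 2005-05-26.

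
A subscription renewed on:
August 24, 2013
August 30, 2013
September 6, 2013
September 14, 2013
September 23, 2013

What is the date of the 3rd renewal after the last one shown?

Gaps: 6, 7, 8, 9 days — each gap is 1 larger than the previous one.
Next gap: 10 days. September 23, 2013 + 10 days = October 3, 2013.
Next gap: 11 days. October 3, 2013 + 11 days = October 14, 2013.
Next gap: 12 days. October 14, 2013 + 12 days = October 26, 2013.

October 26, 2013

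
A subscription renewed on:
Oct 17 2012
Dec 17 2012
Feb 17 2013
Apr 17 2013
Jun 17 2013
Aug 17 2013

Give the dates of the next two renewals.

Oct 17 2013, Dec 17 2013

Each date is the 17th; the gaps (61, 62, 59, 61, 61) track the month lengths.
The rule is the 17th of every 2 months.
Next: October 2013 → Oct 17 2013.
Next: December 2013 → Dec 17 2013.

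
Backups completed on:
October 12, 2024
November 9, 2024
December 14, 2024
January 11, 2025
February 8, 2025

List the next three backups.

All dates are Saturdays, 28, 35, 28, 28 days apart.
Specifically, the 2nd Saturday of each month.
2nd Saturday of March 2025: March 8, 2025.
April 2025 — 2nd Saturday is April 12, 2025.
May 2025 — 2nd Saturday is May 10, 2025.

March 8, 2025; April 12, 2025; May 10, 2025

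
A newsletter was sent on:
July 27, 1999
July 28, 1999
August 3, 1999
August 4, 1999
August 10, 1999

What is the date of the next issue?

August 11, 1999

Gaps: 1, 6, 1, 6 days — not constant, but cyclic with period 2.
The events fall on every Tuesday and Wednesday.
The following Wednesday is August 11, 1999.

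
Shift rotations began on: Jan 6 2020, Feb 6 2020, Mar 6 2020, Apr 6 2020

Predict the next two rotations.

Gaps: 31, 29, 31 days — not constant. Every event is on the 6th of the month.
Pattern: the 6th of each month.
Next: May 2020 → May 6 2020.
June 2020: Jun 6 2020.

May 6 2020, Jun 6 2020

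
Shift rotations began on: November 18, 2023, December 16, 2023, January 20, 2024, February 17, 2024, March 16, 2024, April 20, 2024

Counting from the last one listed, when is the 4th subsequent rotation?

August 17, 2024

These are Saturdays at 28- or 35-day spacing (28, 35, 28, 28, 35).
The pattern: 3rd Saturday of the month.
3rd Saturday of May 2024: May 18, 2024.
3rd Saturday of June 2024: June 15, 2024.
July 2024 — 3rd Saturday is July 20, 2024.
August 2024 — 3rd Saturday is August 17, 2024.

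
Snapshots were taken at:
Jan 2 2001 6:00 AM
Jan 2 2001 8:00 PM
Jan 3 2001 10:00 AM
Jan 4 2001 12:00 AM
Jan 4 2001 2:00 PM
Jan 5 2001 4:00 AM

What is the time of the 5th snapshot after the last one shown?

Spacing: 14, 14, 14, 14, 14 h — constant 14 h.
Jan 5 2001 4:00 AM + 14 h = Jan 5 2001 6:00 PM.
Jan 5 2001 6:00 PM + 14 h = Jan 6 2001 8:00 AM.
Jan 6 2001 8:00 AM + 14 h = Jan 6 2001 10:00 PM.
Jan 6 2001 10:00 PM + 14 h = Jan 7 2001 12:00 PM.
Jan 7 2001 12:00 PM + 14 h = Jan 8 2001 2:00 AM.

Jan 8 2001 2:00 AM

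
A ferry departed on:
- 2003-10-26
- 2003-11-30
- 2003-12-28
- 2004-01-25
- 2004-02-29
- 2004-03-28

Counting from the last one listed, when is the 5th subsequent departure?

Every date is a Sunday; gaps 35, 28, 28, 35, 28 days.
Each is the last Sunday of its month (at least one falls on the 29th or later, ruling out '4th Sunday').
Last Sunday of April 2004: 2004-04-25.
Last Sunday of May 2004: 2004-05-30.
Last Sunday of June 2004: 2004-06-27.
Last Sunday of July 2004: 2004-07-25.
August 2004 ends with Sunday 2004-08-29.

2004-08-29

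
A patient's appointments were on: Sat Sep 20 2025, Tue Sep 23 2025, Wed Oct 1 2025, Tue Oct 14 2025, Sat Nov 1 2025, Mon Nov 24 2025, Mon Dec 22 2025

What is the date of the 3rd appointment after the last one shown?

Wed Apr 15 2026

The spacing grows by 5 each time: 3, 8, 13, 18, 23, 28 days.
Next gap: 33 days. Mon Dec 22 2025 + 33 days = Sat Jan 24 2026.
Next gap: 38 days. Sat Jan 24 2026 + 38 days = Tue Mar 3 2026.
Next gap: 43 days. Tue Mar 3 2026 + 43 days = Wed Apr 15 2026.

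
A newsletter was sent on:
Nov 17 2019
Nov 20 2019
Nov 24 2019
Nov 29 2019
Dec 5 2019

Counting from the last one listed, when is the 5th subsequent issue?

The spacing grows by 1 each time: 3, 4, 5, 6 days.
Next gap: 7 days. Dec 5 2019 + 7 days = Dec 12 2019.
Next gap: 8 days. Dec 12 2019 + 8 days = Dec 20 2019.
Next gap: 9 days. Dec 20 2019 + 9 days = Dec 29 2019.
Next gap: 10 days. Dec 29 2019 + 10 days = Jan 8 2020.
Next gap: 11 days. Jan 8 2020 + 11 days = Jan 19 2020.

Jan 19 2020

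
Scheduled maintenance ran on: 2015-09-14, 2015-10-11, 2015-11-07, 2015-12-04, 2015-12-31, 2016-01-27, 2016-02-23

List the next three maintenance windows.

The spacing is 27, 27, 27, 27, 27, 27 days — always 27 days.
2016-02-23 + 27 days = 2016-03-21.
2016-03-21 + 27 days = 2016-04-17.
2016-04-17 + 27 days = 2016-05-14.

2016-03-21, 2016-04-17, 2016-05-14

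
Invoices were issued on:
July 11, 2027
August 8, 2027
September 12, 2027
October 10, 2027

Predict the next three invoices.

All dates are Sundays, 28, 35, 28 days apart.
Specifically, the 2nd Sunday of each month.
November 2027 — 2nd Sunday is November 14, 2027.
December 2027 — 2nd Sunday is December 12, 2027.
January 2028 — 2nd Sunday is January 9, 2028.

November 14, 2027; December 12, 2027; January 9, 2028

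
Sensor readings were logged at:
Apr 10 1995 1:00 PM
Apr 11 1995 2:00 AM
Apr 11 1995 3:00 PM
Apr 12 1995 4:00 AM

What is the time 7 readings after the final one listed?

Apr 15 1995 11:00 PM

The interval is a steady 13 hours (13, 13, 13).
Apr 12 1995 4:00 AM + 13 h = Apr 12 1995 5:00 PM.
Apr 12 1995 5:00 PM + 13 h = Apr 13 1995 6:00 AM.
Apr 13 1995 6:00 AM + 13 h = Apr 13 1995 7:00 PM.
Apr 13 1995 7:00 PM + 13 h = Apr 14 1995 8:00 AM.
Apr 14 1995 8:00 AM + 13 h = Apr 14 1995 9:00 PM.
Apr 14 1995 9:00 PM + 13 h = Apr 15 1995 10:00 AM.
Apr 15 1995 10:00 AM + 13 h = Apr 15 1995 11:00 PM.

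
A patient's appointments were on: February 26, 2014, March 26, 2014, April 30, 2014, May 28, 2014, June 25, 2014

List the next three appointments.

July 30, 2014; August 27, 2014; September 24, 2014

Every date is a Wednesday; gaps 28, 35, 28, 28 days.
Each is the last Wednesday of its month (at least one falls on the 29th or later, ruling out '4th Wednesday').
July 2014 ends with Wednesday July 30, 2014.
Last Wednesday of August 2014: August 27, 2014.
September 2014 ends with Wednesday September 24, 2014.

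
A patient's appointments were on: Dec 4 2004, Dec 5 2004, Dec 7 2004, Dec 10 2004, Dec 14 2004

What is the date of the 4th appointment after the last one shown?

Gaps: 1, 2, 3, 4 days — each gap is 1 larger than the previous one.
Next gap: 5 days. Dec 14 2004 + 5 days = Dec 19 2004.
Next gap: 6 days. Dec 19 2004 + 6 days = Dec 25 2004.
Next gap: 7 days. Dec 25 2004 + 7 days = Jan 1 2005.
Next gap: 8 days. Jan 1 2005 + 8 days = Jan 9 2005.

Jan 9 2005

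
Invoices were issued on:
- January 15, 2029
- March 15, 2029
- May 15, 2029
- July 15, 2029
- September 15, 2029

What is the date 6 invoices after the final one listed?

Each date is the 15th; the gaps (59, 61, 61, 62) track the month lengths.
The rule is the 15th of every 2 months.
November 2029: November 15, 2029.
January 2030: January 15, 2030.
March 2030: March 15, 2030.
May 2030: May 15, 2030.
Next: July 2030 → July 15, 2030.
September 2030: September 15, 2030.

September 15, 2030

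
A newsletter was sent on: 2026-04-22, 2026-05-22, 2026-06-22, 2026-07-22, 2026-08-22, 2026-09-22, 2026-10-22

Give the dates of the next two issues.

2026-11-22, 2026-12-22

Gaps: 30, 31, 30, 31, 31, 30 days — not constant. Every event is on the 22nd of the month.
Pattern: the 22nd of each month.
November 2026: 2026-11-22.
Next: December 2026 → 2026-12-22.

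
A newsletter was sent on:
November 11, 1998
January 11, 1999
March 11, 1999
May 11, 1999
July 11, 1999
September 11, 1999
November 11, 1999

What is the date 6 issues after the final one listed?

Gaps: 61, 59, 61, 61, 62, 61 days — not constant. Every event is on the 11th of the month.
Pattern: the 11th of every 2 months.
January 2000: January 11, 2000.
Next: March 2000 → March 11, 2000.
Next: May 2000 → May 11, 2000.
July 2000: July 11, 2000.
September 2000: September 11, 2000.
November 2000: November 11, 2000.

November 11, 2000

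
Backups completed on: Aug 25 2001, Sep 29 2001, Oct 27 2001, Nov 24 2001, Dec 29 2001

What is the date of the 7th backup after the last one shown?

These are Saturdays with 35, 28, 28, 35-day gaps.
Each is the final Saturday of its month — Sep 29 2001 is past the 28th, so '4th Saturday' doesn't fit.
January 2002 ends with Saturday Jan 26 2002.
February 2002 ends with Saturday Feb 23 2002.
March 2002 ends with Saturday Mar 30 2002.
Last Saturday of April 2002: Apr 27 2002.
Last Saturday of May 2002: May 25 2002.
June 2002 ends with Saturday Jun 29 2002.
Last Saturday of July 2002: Jul 27 2002.

Jul 27 2002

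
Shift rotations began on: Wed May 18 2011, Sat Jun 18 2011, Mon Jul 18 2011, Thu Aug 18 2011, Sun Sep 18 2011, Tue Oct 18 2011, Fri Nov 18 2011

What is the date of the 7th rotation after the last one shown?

Mon Jun 18 2012

Each date is the 18th; the gaps (31, 30, 31, 31, 30, 31) track the month lengths.
The rule is the 18th of each month.
Next: December 2011 → Sun Dec 18 2011.
January 2012: Wed Jan 18 2012.
February 2012: Sat Feb 18 2012.
March 2012: Sun Mar 18 2012.
April 2012: Wed Apr 18 2012.
Next: May 2012 → Fri May 18 2012.
Next: June 2012 → Mon Jun 18 2012.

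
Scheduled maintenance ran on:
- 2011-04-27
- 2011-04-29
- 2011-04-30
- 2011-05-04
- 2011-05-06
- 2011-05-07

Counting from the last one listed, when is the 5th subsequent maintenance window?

Gaps: 2, 1, 4, 2, 1 days — not constant, but cyclic with period 3.
The events fall on every Wednesday, Friday and Saturday.
Next Wednesday: 2011-05-11.
Next Friday: 2011-05-13.
The following Saturday is 2011-05-14.
Next Wednesday: 2011-05-18.
The following Friday is 2011-05-20.

2011-05-20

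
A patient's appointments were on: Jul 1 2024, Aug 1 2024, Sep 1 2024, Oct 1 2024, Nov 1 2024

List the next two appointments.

The day-of-month is always 1 (31, 31, 30, 31 days between events).
So this recurs on the 1st of each month.
December 2024: Dec 1 2024.
Next: January 2025 → Jan 1 2025.

Dec 1 2024, Jan 1 2025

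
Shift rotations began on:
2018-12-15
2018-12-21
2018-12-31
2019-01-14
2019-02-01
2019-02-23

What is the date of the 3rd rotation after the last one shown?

2019-05-24

Intervals are 6, 10, 14, 18, 22 days — an arithmetic progression with common difference 4.
Next gap: 26 days. 2019-02-23 + 26 days = 2019-03-21.
Next gap: 30 days. 2019-03-21 + 30 days = 2019-04-20.
Next gap: 34 days. 2019-04-20 + 34 days = 2019-05-24.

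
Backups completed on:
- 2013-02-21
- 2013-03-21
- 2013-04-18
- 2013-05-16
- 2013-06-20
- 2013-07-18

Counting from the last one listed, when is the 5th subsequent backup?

2013-12-19

All dates are Thursdays, 28, 28, 28, 35, 28 days apart.
Specifically, the 3rd Thursday of each month.
3rd Thursday of August 2013: 2013-08-15.
September 2013 — 3rd Thursday is 2013-09-19.
October 2013 — 3rd Thursday is 2013-10-17.
3rd Thursday of November 2013: 2013-11-21.
3rd Thursday of December 2013: 2013-12-19.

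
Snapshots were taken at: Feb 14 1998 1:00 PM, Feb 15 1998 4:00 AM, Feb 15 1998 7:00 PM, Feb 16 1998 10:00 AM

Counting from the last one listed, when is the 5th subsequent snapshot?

Feb 19 1998 1:00 PM

The interval is a steady 15 hours (15, 15, 15).
Feb 16 1998 10:00 AM + 15 h = Feb 17 1998 1:00 AM.
Feb 17 1998 1:00 AM + 15 h = Feb 17 1998 4:00 PM.
Feb 17 1998 4:00 PM + 15 h = Feb 18 1998 7:00 AM.
Feb 18 1998 7:00 AM + 15 h = Feb 18 1998 10:00 PM.
Feb 18 1998 10:00 PM + 15 h = Feb 19 1998 1:00 PM.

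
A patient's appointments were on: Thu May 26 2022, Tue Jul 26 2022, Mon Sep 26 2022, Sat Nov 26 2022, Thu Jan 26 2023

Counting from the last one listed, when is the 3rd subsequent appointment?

Wed Jul 26 2023

Each date is the 26th; the gaps (61, 62, 61, 61) track the month lengths.
The rule is the 26th of every 2 months.
Next: March 2023 → Sun Mar 26 2023.
May 2023: Fri May 26 2023.
Next: July 2023 → Wed Jul 26 2023.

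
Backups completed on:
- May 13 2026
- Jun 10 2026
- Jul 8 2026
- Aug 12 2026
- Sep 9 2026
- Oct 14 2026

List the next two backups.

Nov 11 2026, Dec 9 2026

These are Wednesdays at 28- or 35-day spacing (28, 28, 35, 28, 35).
The pattern: 2nd Wednesday of the month.
2nd Wednesday of November 2026: Nov 11 2026.
December 2026 — 2nd Wednesday is Dec 9 2026.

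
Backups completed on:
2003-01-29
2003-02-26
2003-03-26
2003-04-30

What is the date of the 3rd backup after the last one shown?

2003-07-30

These are Wednesdays with 28, 28, 35-day gaps.
Each is the final Wednesday of its month — 2003-01-29 is past the 28th, so '4th Wednesday' doesn't fit.
May 2003 ends with Wednesday 2003-05-28.
Last Wednesday of June 2003: 2003-06-25.
Last Wednesday of July 2003: 2003-07-30.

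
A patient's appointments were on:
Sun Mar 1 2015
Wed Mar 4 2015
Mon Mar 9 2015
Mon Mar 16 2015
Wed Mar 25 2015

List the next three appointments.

Intervals are 3, 5, 7, 9 days — an arithmetic progression with common difference 2.
Next gap: 11 days. Wed Mar 25 2015 + 11 days = Sun Apr 5 2015.
Next gap: 13 days. Sun Apr 5 2015 + 13 days = Sat Apr 18 2015.
Next gap: 15 days. Sat Apr 18 2015 + 15 days = Sun May 3 2015.

Sun Apr 5 2015, Sat Apr 18 2015, Sun May 3 2015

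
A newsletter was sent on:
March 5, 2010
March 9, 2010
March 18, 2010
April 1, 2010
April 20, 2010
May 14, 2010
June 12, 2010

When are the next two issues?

July 16, 2010; August 24, 2010

The spacing grows by 5 each time: 4, 9, 14, 19, 24, 29 days.
Next gap: 34 days. June 12, 2010 + 34 days = July 16, 2010.
Next gap: 39 days. July 16, 2010 + 39 days = August 24, 2010.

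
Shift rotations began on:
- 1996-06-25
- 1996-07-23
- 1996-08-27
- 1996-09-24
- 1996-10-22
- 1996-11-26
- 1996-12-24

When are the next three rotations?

1997-01-28, 1997-02-25, 1997-03-25

Gaps: 28, 35, 28, 28, 35, 28 days — a mix of 28 and 35. Every date is a Tuesday.
Each is the 4th Tuesday of its month.
January 1997 — 4th Tuesday is 1997-01-28.
4th Tuesday of February 1997: 1997-02-25.
March 1997 — 4th Tuesday is 1997-03-25.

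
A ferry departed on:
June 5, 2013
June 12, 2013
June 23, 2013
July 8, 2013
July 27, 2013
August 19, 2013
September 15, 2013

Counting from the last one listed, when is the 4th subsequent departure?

February 10, 2014

The spacing grows by 4 each time: 7, 11, 15, 19, 23, 27 days.
Next gap: 31 days. September 15, 2013 + 31 days = October 16, 2013.
Next gap: 35 days. October 16, 2013 + 35 days = November 20, 2013.
Next gap: 39 days. November 20, 2013 + 39 days = December 29, 2013.
Next gap: 43 days. December 29, 2013 + 43 days = February 10, 2014.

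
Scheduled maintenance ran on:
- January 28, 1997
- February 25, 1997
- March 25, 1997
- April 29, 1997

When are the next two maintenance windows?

Every date is a Tuesday; gaps 28, 28, 35 days.
Each is the last Tuesday of its month (at least one falls on the 29th or later, ruling out '4th Tuesday').
May 1997 ends with Tuesday May 27, 1997.
Last Tuesday of June 1997: June 24, 1997.

May 27, 1997; June 24, 1997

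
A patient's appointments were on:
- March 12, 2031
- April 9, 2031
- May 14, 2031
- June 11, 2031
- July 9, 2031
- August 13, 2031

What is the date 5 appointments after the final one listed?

These are Wednesdays at 28- or 35-day spacing (28, 35, 28, 28, 35).
The pattern: 2nd Wednesday of the month.
2nd Wednesday of September 2031: September 10, 2031.
2nd Wednesday of October 2031: October 8, 2031.
November 2031 — 2nd Wednesday is November 12, 2031.
December 2031 — 2nd Wednesday is December 10, 2031.
January 2032 — 2nd Wednesday is January 14, 2032.

January 14, 2032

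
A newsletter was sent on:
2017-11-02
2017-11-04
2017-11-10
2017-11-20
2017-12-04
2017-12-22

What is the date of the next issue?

2018-01-13

The spacing grows by 4 each time: 2, 6, 10, 14, 18 days.
Next gap: 22 days. 2017-12-22 + 22 days = 2018-01-13.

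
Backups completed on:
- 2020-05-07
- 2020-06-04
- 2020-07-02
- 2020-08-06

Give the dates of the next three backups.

2020-09-03, 2020-10-01, 2020-11-05

All dates are Thursdays, 28, 28, 35 days apart.
Specifically, the 1st Thursday of each month.
1st Thursday of September 2020: 2020-09-03.
1st Thursday of October 2020: 2020-10-01.
November 2020 — 1st Thursday is 2020-11-05.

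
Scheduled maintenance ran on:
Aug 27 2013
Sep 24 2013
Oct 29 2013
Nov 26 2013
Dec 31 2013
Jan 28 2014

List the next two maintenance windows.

Feb 25 2014, Mar 25 2014

These are Tuesdays with 28, 35, 28, 35, 28-day gaps.
Each is the final Tuesday of its month — Oct 29 2013 is past the 28th, so '4th Tuesday' doesn't fit.
Last Tuesday of February 2014: Feb 25 2014.
March 2014 ends with Tuesday Mar 25 2014.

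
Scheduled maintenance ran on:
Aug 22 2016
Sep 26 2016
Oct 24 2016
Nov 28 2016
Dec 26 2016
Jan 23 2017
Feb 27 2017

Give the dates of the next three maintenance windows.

All dates are Mondays, 35, 28, 35, 28, 28, 35 days apart.
Specifically, the 4th Monday of each month.
4th Monday of March 2017: Mar 27 2017.
4th Monday of April 2017: Apr 24 2017.
May 2017 — 4th Monday is May 22 2017.

Mar 27 2017, Apr 24 2017, May 22 2017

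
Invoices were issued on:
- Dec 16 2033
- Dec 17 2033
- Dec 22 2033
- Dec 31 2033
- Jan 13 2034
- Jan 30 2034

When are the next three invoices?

Feb 20 2034, Mar 17 2034, Apr 15 2034

Gaps: 1, 5, 9, 13, 17 days — each gap is 4 larger than the previous one.
Next gap: 21 days. Jan 30 2034 + 21 days = Feb 20 2034.
Next gap: 25 days. Feb 20 2034 + 25 days = Mar 17 2034.
Next gap: 29 days. Mar 17 2034 + 29 days = Apr 15 2034.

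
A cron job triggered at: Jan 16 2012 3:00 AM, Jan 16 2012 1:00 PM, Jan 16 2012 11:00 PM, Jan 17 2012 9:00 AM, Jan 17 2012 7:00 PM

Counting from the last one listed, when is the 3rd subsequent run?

The interval is a steady 10 hours (10, 10, 10, 10).
Jan 17 2012 7:00 PM + 10 h = Jan 18 2012 5:00 AM.
Jan 18 2012 5:00 AM + 10 h = Jan 18 2012 3:00 PM.
Jan 18 2012 3:00 PM + 10 h = Jan 19 2012 1:00 AM.

Jan 19 2012 1:00 AM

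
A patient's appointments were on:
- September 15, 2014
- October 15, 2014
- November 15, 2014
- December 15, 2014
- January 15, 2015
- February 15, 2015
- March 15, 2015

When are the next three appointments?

April 15, 2015; May 15, 2015; June 15, 2015

Gaps: 30, 31, 30, 31, 31, 28 days — not constant. Every event is on the 15th of the month.
Pattern: the 15th of each month.
April 2015: April 15, 2015.
Next: May 2015 → May 15, 2015.
June 2015: June 15, 2015.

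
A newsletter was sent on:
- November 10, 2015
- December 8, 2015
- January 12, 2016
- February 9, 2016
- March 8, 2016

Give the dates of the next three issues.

Gaps: 28, 35, 28, 28 days — a mix of 28 and 35. Every date is a Tuesday.
Each is the 2nd Tuesday of its month.
2nd Tuesday of April 2016: April 12, 2016.
May 2016 — 2nd Tuesday is May 10, 2016.
June 2016 — 2nd Tuesday is June 14, 2016.

April 12, 2016; May 10, 2016; June 14, 2016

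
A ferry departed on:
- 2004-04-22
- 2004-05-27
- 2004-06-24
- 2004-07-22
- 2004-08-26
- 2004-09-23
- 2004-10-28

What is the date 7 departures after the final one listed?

2005-05-26

These are Thursdays at 28- or 35-day spacing (35, 28, 28, 35, 28, 35).
The pattern: 4th Thursday of the month.
November 2004 — 4th Thursday is 2004-11-25.
December 2004 — 4th Thursday is 2004-12-23.
January 2005 — 4th Thursday is 2005-01-27.
February 2005 — 4th Thursday is 2005-02-24.
4th Thursday of March 2005: 2005-03-24.
April 2005 — 4th Thursday is 2005-04-28.
May 2005 — 4th Thursday is 2005-05-26.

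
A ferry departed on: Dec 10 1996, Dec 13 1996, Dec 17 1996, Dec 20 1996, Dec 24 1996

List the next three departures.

Dec 27 1996, Dec 31 1996, Jan 3 1997

Gaps: 3, 4, 3, 4 days — not constant, but cyclic with period 2.
The events fall on every Tuesday and Friday.
Next Friday: Dec 27 1996.
The following Tuesday is Dec 31 1996.
Next Friday: Jan 3 1997.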